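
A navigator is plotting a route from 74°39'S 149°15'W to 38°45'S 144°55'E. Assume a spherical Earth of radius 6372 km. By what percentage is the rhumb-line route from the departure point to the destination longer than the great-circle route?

4.1%

Great circle: σ = 0.8119 rad → d_gc = Rσ = 5173.5 km
Rhumb: Δφ = +0.6266, Δλ = -1.1490, Δψ = +1.2696, q = Δφ/Δψ = 0.4935 → d_rh = R√(Δφ²+q²Δλ²) = 5384.9 km
Excess = (5384.9 − 5173.5) / 5173.5 = 211.4 / 5173.5 = 4.09% ≈ 4.1%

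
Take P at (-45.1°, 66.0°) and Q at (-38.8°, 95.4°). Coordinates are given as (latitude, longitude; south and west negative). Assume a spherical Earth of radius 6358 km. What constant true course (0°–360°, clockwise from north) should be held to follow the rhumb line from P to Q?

Δψ = ln[tan(π/4+φ₂/2)/tan(π/4+φ₁/2)] = +0.1480
Δλ = +0.5131 rad (taken the short way round)
course = atan2(Δλ, Δψ) = 73.91°

73.9°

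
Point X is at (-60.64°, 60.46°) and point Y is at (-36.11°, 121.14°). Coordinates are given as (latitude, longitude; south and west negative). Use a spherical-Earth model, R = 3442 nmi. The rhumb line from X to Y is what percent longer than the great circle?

2.8%

Great circle: σ = 0.7847 rad → d_gc = Rσ = 2700.9 nmi
Rhumb: Δφ = +0.4281, Δλ = +1.0591, Δψ = +0.6629, q = Δφ/Δψ = 0.6459 → d_rh = R√(Δφ²+q²Δλ²) = 2777.6 nmi
Excess = (2777.6 − 2700.9) / 2700.9 = 76.7 / 2700.9 = 2.84% ≈ 2.8%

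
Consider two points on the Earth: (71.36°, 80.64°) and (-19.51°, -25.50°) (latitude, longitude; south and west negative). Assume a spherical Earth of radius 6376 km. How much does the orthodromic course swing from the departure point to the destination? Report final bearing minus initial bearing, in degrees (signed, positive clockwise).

-79.3°

Initial bearing θ₁ = atan2(sin Δλ cos φ₂, cos φ₁ sin φ₂ − sin φ₁ cos φ₂ cos Δλ) = 278.88°
Final bearing θ₂ = (initial bearing from the destination back to the start) + 180° = 199.57°
Δθ = θ₂ − θ₁ = -79.3°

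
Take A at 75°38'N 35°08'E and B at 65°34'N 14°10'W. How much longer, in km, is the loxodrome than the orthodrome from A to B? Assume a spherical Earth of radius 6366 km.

Great circle: cos σ = sin φ₁ sin φ₂ + cos φ₁ cos φ₂ cos Δλ,  σ = 0.3211 rad → d_gc = 2043.9 km
Rhumb line: Δψ = -0.5411, q = Δφ/Δψ = 0.3247, d_rh = R√(Δφ²+q²Δλ²) = 2101.1 km
Excess = 2101.1 − 2043.9 = 57.2 ≈ 57 km

57 km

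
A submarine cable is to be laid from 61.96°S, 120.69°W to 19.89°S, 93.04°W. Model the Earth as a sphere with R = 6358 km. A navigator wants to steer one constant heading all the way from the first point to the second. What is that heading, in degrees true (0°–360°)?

Meridional parts: M(φ₁)=-1.3875, M(φ₂)=-0.3543 → ΔM = +1.0332;  Δλ = +0.4826 rad
tan C = Δλ / ΔM = +0.4671 → C = 25.04°

25.0°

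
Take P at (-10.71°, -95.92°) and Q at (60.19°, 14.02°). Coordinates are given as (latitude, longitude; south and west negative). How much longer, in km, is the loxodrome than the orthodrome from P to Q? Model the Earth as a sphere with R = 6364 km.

Great circle: cos σ = sin φ₁ sin φ₂ + cos φ₁ cos φ₂ cos Δλ,  σ = 1.9048 rad → d_gc = 12122.17 km
Rhumb line: Δψ = +1.5116, q = Δφ/Δψ = 0.8186, d_rh = R√(Δφ²+q²Δλ²) = 12725.69 km
Excess = 12725.69 − 12122.17 = 603.52 ≈ 604 km

604 km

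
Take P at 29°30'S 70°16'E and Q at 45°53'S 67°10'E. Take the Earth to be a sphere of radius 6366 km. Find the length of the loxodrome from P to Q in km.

1840 km

Rhumb course C = atan2(Δλ, Δψ) with Δψ = ln[tan(π/4+φ₂/2)/tan(π/4+φ₁/2)] = -0.3641, Δλ = -0.0541 → C = 188.45°
d = R·|Δφ| / |cos C| = 6366·0.28594 / 0.98914 = 1840 km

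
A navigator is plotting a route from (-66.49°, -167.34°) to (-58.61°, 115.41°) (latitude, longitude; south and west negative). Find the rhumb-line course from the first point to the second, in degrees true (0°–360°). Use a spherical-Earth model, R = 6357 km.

282.6°

Δψ = ln[tan(π/4+φ₂/2)/tan(π/4+φ₁/2)] = +0.3004
Δλ = -1.3483 rad (taken the short way round)
course = atan2(Δλ, Δψ) = 282.56°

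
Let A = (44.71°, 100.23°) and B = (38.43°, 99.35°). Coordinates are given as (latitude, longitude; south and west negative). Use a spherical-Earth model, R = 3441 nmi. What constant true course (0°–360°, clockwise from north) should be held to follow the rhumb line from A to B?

Δψ = ln[tan(π/4+φ₂/2)/tan(π/4+φ₁/2)] = -0.1467
Δλ = -0.0154 rad (taken the short way round)
course = atan2(Δλ, Δψ) = 185.98°

186.0°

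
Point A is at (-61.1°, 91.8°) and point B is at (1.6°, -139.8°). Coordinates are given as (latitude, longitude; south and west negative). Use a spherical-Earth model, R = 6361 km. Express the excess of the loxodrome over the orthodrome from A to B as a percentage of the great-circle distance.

Great circle: σ = 1.9013 rad → d_gc = Rσ = 12094.2 km
Rhumb: Δφ = +1.0943, Δλ = +2.2410, Δψ = +1.3839, q = Δφ/Δψ = 0.7907 → d_rh = R√(Δφ²+q²Δλ²) = 13248.0 km
Excess = (13248.0 − 12094.2) / 12094.2 = 1153.8 / 12094.2 = 9.54% ≈ 9.5%

9.5%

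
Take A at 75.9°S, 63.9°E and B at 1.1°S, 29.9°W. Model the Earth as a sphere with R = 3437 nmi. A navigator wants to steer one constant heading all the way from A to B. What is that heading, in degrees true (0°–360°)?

Δψ = ln[tan(π/4+φ₂/2)/tan(π/4+φ₁/2)] = +2.0709
Δλ = -1.6371 rad (taken the short way round)
course = atan2(Δλ, Δψ) = 321.67°

321.7°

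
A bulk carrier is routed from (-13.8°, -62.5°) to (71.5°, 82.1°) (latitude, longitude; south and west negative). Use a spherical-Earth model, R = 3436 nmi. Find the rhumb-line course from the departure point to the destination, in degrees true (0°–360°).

Meridional parts: M(φ₁)=-0.2432, M(φ₂)=+1.8149 → ΔM = +2.0581;  Δλ = +2.5237 rad
tan C = Δλ / ΔM = +1.2263 → C = 50.80°

50.8°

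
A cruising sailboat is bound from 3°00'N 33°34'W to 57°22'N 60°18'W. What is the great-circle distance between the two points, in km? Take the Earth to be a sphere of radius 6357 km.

6472 km

cos σ = sin φ₁ sin φ₂ + cos φ₁ cos φ₂ cos Δλ
      = sin(3.00°)sin(57.37°) + cos(3.00°)cos(57.37°)cos(-26.73°) = 0.5250
σ = 58.330° → d = Rσ = 6357·1.01804 = 6472 km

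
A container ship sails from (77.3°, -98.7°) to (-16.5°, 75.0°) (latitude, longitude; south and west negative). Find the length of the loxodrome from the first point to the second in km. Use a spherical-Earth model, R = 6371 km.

Rhumb course C = atan2(Δλ, Δψ) with Δψ = ln[tan(π/4+φ₂/2)/tan(π/4+φ₁/2)] = -2.4877, Δλ = +3.0316 → C = 129.37°
d = R·|Δφ| / |cos C| = 6371·1.63712 / 0.63435 = 16442 km

16442 km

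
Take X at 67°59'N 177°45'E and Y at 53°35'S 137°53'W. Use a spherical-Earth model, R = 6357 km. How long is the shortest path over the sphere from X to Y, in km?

Haversine: a = sin²(Δφ/2)+cos φ₁ cos φ₂ sin²(Δλ/2) = 0.79347;  σ = 2·atan2(√a,√(1−a))
σ = 125.940° → d = Rσ = 6357·2.19807 = 13973 km

13973 km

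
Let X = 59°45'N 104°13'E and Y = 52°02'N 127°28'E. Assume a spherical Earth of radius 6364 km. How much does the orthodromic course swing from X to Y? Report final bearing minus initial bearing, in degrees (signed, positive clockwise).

+19.4°

Initial bearing θ₁ = atan2(sin Δλ cos φ₂, cos φ₁ sin φ₂ − sin φ₁ cos φ₂ cos Δλ) = 110.57°
Final bearing θ₂ = (initial bearing from the destination back to the start) + 180° = 129.94°
Δθ = θ₂ − θ₁ = +19.4°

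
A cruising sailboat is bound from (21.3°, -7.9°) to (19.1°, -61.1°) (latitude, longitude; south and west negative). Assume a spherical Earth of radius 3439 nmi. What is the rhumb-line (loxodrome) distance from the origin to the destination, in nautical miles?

Δψ = ln[tan(π/4+φ₂/2)/tan(π/4+φ₁/2)] = -0.0409;  Δφ = -0.0384 rad,  Δλ = -0.9285 rad
q = Δφ/Δψ = 0.9384
d = R·√(Δφ² + q²Δλ²) = 3439·0.87218 = 2999 nmi

2999 nmi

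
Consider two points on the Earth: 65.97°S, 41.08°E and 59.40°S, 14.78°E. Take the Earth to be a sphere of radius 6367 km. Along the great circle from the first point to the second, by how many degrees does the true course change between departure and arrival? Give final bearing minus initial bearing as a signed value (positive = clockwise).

Initial bearing θ₁ = atan2(sin Δλ cos φ₂, cos φ₁ sin φ₂ − sin φ₁ cos φ₂ cos Δλ) = 286.38°
Final bearing θ₂ = (initial bearing from the destination back to the start) + 180° = 309.87°
Δθ = θ₂ − θ₁ = +23.5°

+23.5°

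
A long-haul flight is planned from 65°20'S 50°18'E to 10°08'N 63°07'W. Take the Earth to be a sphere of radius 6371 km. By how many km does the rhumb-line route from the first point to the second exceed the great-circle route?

784 km

Great circle: cos σ = sin φ₁ sin φ₂ + cos φ₁ cos φ₂ cos Δλ,  σ = 1.8999 rad → d_gc = 12104.0 km
Rhumb line: Δψ = +1.6981, q = Δφ/Δψ = 0.7757, d_rh = R√(Δφ²+q²Δλ²) = 12888.2 km
Excess = 12888.2 − 12104.0 = 784.2 ≈ 784 km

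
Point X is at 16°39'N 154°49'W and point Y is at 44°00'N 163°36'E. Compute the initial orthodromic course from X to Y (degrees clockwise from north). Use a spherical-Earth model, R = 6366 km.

θ = atan2( sin Δλ·cos φ₂ ,  cos φ₁ sin φ₂ − sin φ₁ cos φ₂ cos Δλ )
  = atan2(-0.4774, +0.5114) = 316.97°

317.0°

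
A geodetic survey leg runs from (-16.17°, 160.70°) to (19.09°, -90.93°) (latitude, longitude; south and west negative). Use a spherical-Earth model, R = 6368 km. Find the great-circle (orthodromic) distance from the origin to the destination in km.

12465 km

cos σ = sin φ₁ sin φ₂ + cos φ₁ cos φ₂ cos Δλ
      = sin(-16.17°)sin(19.09°) + cos(-16.17°)cos(19.09°)cos(108.37°) = -0.3771
σ = 112.155° → d = Rσ = 6368·1.95748 = 12465 km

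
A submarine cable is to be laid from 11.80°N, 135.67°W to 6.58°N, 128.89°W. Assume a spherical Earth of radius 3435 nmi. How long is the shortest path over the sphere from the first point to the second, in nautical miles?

509 nmi

Haversine: a = sin²(Δφ/2)+cos φ₁ cos φ₂ sin²(Δλ/2) = 0.00547;  σ = 2·atan2(√a,√(1−a))
σ = 8.486° → d = Rσ = 3435·0.14811 = 509 nmi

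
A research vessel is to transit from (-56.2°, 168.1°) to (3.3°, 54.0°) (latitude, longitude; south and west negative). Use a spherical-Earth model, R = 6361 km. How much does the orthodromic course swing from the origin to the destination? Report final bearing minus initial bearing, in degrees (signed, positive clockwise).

+76.7°

Initial bearing θ₁ = atan2(sin Δλ cos φ₂, cos φ₁ sin φ₂ − sin φ₁ cos φ₂ cos Δλ) = 251.40°
Final bearing θ₂ = (initial bearing from the destination back to the start) + 180° = 328.12°
Δθ = θ₂ − θ₁ = +76.7°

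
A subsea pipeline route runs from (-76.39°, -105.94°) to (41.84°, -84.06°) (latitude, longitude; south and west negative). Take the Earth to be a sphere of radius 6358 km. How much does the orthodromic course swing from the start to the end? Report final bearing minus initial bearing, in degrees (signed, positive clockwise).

-12.8°

At departure: θ₁ = atan2(sin Δλ cos φ₂, cos φ₁ sin φ₂ − sin φ₁ cos φ₂ cos Δλ) = 18.52°
At arrival: θ₂ = atan2(sin Δλ cos φ₁, −cos φ₂ sin φ₁ + sin φ₂ cos φ₁ cos Δλ) = 5.76°
Δθ = θ₂ − θ₁ = -12.8°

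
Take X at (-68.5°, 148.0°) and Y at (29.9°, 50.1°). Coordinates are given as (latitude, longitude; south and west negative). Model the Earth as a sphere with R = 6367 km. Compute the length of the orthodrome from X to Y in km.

13390 km

Haversine: a = sin²(Δφ/2)+cos φ₁ cos φ₂ sin²(Δλ/2) = 0.75374;  σ = 2·atan2(√a,√(1−a))
σ = 120.495° → d = Rσ = 6367·2.10304 = 13390 km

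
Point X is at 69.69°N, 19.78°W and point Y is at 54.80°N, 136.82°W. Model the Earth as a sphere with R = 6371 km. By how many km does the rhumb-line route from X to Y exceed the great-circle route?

Great circle: cos σ = sin φ₁ sin φ₂ + cos φ₁ cos φ₂ cos Δλ,  σ = 0.8293 rad → d_gc = 5283.5 km
Rhumb line: Δψ = -0.5715, q = Δφ/Δψ = 0.4547, d_rh = R√(Δφ²+q²Δλ²) = 6144.8 km
Excess = 6144.8 − 5283.5 = 861.3 ≈ 861 km

861 km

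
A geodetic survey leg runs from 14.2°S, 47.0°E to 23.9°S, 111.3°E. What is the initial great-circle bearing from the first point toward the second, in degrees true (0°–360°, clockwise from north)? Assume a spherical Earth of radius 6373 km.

109.7°

θ = atan2( sin Δλ·cos φ₂ ,  cos φ₁ sin φ₂ − sin φ₁ cos φ₂ cos Δλ )
  = atan2(+0.8238, -0.2955) = 109.73°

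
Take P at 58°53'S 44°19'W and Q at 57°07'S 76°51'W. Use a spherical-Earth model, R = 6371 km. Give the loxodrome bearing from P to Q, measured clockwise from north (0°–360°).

275.9°

Meridional parts: M(φ₁)=-1.2786, M(φ₂)=-1.2204 → ΔM = +0.0582;  Δλ = -0.5678 rad
tan C = Δλ / ΔM = -9.7561 → C = 275.85°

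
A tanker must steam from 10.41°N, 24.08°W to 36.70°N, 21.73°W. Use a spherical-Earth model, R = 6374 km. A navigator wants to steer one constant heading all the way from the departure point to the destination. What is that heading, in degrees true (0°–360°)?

Δψ = ln[tan(π/4+φ₂/2)/tan(π/4+φ₁/2)] = +0.5067
Δλ = +0.0410 rad (taken the short way round)
course = atan2(Δλ, Δψ) = 4.63°

4.6°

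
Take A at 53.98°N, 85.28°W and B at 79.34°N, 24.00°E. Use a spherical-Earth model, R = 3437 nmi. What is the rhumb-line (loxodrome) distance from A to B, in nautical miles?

Δψ = ln[tan(π/4+φ₂/2)/tan(π/4+φ₁/2)] = +1.2484;  Δφ = +0.4426 rad,  Δλ = +1.9073 rad
q = Δφ/Δψ = 0.3545
d = R·√(Δφ² + q²Δλ²) = 3437·0.80820 = 2778 nmi

2778 nmi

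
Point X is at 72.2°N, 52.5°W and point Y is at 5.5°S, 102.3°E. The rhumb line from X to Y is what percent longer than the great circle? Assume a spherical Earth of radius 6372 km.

Great circle: σ = 1.9461 rad → d_gc = Rσ = 12400.8 km
Rhumb: Δφ = -1.3561, Δλ = +2.7018, Δψ = -1.9502, q = Δφ/Δψ = 0.6954 → d_rh = R√(Δφ²+q²Δλ²) = 14764.1 km
Excess = (14764.1 − 12400.8) / 12400.8 = 2363.3 / 12400.8 = 19.06% ≈ 19.1%

19.1%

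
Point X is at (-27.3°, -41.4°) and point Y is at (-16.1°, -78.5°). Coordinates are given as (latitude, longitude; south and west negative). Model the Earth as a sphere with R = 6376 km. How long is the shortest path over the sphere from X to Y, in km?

4016 km

Haversine: a = sin²(Δφ/2)+cos φ₁ cos φ₂ sin²(Δλ/2) = 0.09593;  σ = 2·atan2(√a,√(1−a))
σ = 36.085° → d = Rσ = 6376·0.62981 = 4016 km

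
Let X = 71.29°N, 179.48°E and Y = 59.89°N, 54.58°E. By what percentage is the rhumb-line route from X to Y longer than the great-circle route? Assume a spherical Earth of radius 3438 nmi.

19.9%

Great circle: σ = 0.7564 rad → d_gc = Rσ = 2600.7 nmi
Rhumb: Δφ = -0.1990, Δλ = -2.1799, Δψ = -0.4902, q = Δφ/Δψ = 0.4058 → d_rh = R√(Δφ²+q²Δλ²) = 3117.6 nmi
Excess = (3117.6 − 2600.7) / 2600.7 = 516.9 / 2600.7 = 19.88% ≈ 19.9%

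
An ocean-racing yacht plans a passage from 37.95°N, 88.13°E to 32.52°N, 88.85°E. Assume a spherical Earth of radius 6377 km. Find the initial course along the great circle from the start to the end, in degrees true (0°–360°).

173.6°

θ = atan2( sin Δλ·cos φ₂ ,  cos φ₁ sin φ₂ − sin φ₁ cos φ₂ cos Δλ )
  = atan2(+0.0106, -0.0946) = 173.61°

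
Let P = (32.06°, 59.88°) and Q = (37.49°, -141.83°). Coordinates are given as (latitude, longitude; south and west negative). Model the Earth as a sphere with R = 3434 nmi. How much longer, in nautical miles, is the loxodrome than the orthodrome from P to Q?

Great circle: cos σ = sin φ₁ sin φ₂ + cos φ₁ cos φ₂ cos Δλ,  σ = 1.8773 rad → d_gc = 6446.5 nmi
Rhumb line: Δψ = +0.1155, q = Δφ/Δψ = 0.8208, d_rh = R√(Δφ²+q²Δλ²) = 7793.7 nmi
Excess = 7793.7 − 6446.5 = 1347.2 ≈ 1347 nmi

1347 nmi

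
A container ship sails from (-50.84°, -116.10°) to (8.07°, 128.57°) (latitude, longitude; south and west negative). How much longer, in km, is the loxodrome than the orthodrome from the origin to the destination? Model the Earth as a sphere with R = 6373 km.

Great circle: cos σ = sin φ₁ sin φ₂ + cos φ₁ cos φ₂ cos Δλ,  σ = 1.9566 rad → d_gc = 12469.7 km
Rhumb line: Δψ = +1.1750, q = Δφ/Δψ = 0.8750, d_rh = R√(Δφ²+q²Δλ²) = 12997.6 km
Excess = 12997.6 − 12469.7 = 527.9 ≈ 528 km

528 km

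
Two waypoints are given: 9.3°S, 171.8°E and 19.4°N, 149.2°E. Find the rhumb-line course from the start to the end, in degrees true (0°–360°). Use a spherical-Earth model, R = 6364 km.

322.2°

Meridional parts: M(φ₁)=-0.1630, M(φ₂)=+0.3453 → ΔM = +0.5083;  Δλ = -0.3944 rad
tan C = Δλ / ΔM = -0.7760 → C = 322.19°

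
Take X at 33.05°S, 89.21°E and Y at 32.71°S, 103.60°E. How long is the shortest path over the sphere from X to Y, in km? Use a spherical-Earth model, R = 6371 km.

1343 km

cos σ = sin φ₁ sin φ₂ + cos φ₁ cos φ₂ cos Δλ
      = sin(-33.05°)sin(-32.71°) + cos(-33.05°)cos(-32.71°)cos(14.39°) = 0.9779
σ = 12.080° → d = Rσ = 6371·0.21084 = 1343 km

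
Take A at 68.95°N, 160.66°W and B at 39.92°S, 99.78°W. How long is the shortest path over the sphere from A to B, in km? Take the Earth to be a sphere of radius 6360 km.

13065 km

Haversine: a = sin²(Δφ/2)+cos φ₁ cos φ₂ sin²(Δλ/2) = 0.73242;  σ = 2·atan2(√a,√(1−a))
σ = 117.700° → d = Rσ = 6360·2.05425 = 13065 km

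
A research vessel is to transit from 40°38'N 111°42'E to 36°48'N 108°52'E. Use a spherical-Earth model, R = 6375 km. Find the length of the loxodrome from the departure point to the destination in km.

Rhumb course C = atan2(Δλ, Δψ) with Δψ = ln[tan(π/4+φ₂/2)/tan(π/4+φ₁/2)] = -0.0858, Δλ = -0.0495 → C = 209.96°
d = R·|Δφ| / |cos C| = 6375·0.06690 / 0.86636 = 492 km

492 km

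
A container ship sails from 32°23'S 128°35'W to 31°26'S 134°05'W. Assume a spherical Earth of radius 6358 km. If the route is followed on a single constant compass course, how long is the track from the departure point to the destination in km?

529 km

Δψ = ln[tan(π/4+φ₂/2)/tan(π/4+φ₁/2)] = +0.0195;  Δφ = +0.0166 rad,  Δλ = -0.0960 rad
q = Δφ/Δψ = 0.8489
d = R·√(Δφ² + q²Δλ²) = 6358·0.08316 = 529 km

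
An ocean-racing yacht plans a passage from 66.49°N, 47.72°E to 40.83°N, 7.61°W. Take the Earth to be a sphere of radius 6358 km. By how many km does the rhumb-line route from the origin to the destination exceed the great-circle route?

Great circle: cos σ = sin φ₁ sin φ₂ + cos φ₁ cos φ₂ cos Δλ,  σ = 0.6900 rad → d_gc = 4387.1 km
Rhumb line: Δψ = -0.7878, q = Δφ/Δψ = 0.5685, d_rh = R√(Δφ²+q²Δλ²) = 4504.4 km
Excess = 4504.4 − 4387.1 = 117.3 ≈ 117 km

117 km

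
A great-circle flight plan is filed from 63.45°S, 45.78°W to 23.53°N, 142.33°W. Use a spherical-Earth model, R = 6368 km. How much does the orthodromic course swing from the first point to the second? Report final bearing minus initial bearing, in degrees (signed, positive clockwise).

At departure: θ₁ = atan2(sin Δλ cos φ₂, cos φ₁ sin φ₂ − sin φ₁ cos φ₂ cos Δλ) = 275.32°
At arrival: θ₂ = atan2(sin Δλ cos φ₁, −cos φ₂ sin φ₁ + sin φ₂ cos φ₁ cos Δλ) = 330.96°
Δθ = θ₂ − θ₁ = +55.6°

+55.6°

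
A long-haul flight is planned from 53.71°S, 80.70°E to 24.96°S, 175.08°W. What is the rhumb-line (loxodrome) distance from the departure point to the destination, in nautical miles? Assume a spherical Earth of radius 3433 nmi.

Δψ = ln[tan(π/4+φ₂/2)/tan(π/4+φ₁/2)] = +0.6655;  Δφ = +0.5018 rad,  Δλ = +1.8190 rad
q = Δφ/Δψ = 0.7540
d = R·√(Δφ² + q²Δλ²) = 3433·1.46043 = 5014 nmi

5014 nmi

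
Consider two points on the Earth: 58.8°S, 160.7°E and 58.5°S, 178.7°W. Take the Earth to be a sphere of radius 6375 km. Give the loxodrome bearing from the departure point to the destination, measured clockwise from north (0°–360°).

88.4°

Meridional parts: M(φ₁)=-1.2758, M(φ₂)=-1.2657 → ΔM = +0.0101;  Δλ = +0.3595 rad
tan C = Δλ / ΔM = +35.7246 → C = 88.40°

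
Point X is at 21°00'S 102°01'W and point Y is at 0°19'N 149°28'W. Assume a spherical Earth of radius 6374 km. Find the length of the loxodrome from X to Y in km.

Rhumb course C = atan2(Δλ, Δψ) with Δψ = ln[tan(π/4+φ₂/2)/tan(π/4+φ₁/2)] = +0.3805, Δλ = -0.8282 → C = 294.68°
d = R·|Δφ| / |cos C| = 6374·0.37205 / 0.41753 = 5680 km

5680 km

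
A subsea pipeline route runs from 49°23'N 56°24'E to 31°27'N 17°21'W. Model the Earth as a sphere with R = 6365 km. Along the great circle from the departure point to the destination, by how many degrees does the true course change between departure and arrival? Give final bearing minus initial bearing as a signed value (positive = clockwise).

-52.4°

Initial bearing θ₁ = atan2(sin Δλ cos φ₂, cos φ₁ sin φ₂ − sin φ₁ cos φ₂ cos Δλ) = 280.95°
Final bearing θ₂ = (initial bearing from the destination back to the start) + 180° = 228.52°
Δθ = θ₂ − θ₁ = -52.4°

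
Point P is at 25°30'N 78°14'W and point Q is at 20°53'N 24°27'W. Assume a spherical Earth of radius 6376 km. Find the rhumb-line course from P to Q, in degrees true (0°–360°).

95.3°

Δψ = ln[tan(π/4+φ₂/2)/tan(π/4+φ₁/2)] = -0.0877
Δλ = +0.9387 rad (taken the short way round)
course = atan2(Δλ, Δψ) = 95.34°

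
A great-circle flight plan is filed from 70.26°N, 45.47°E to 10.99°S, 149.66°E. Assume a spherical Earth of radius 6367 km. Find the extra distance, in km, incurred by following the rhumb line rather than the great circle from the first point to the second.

Great circle: cos σ = sin φ₁ sin φ₂ + cos φ₁ cos φ₂ cos Δλ,  σ = 1.8346 rad → d_gc = 11680.6 km
Rhumb line: Δψ = -1.9418, q = Δφ/Δψ = 0.7303, d_rh = R√(Δφ²+q²Δλ²) = 12370.0 km
Excess = 12370.0 − 11680.6 = 689.4 ≈ 689 km

689 km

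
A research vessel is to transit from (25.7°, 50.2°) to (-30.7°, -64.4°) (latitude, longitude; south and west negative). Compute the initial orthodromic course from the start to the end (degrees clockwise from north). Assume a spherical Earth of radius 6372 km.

248.7°

N = sin Δλ·cos φ₂ = -0.7818;  D = cos φ₁ sin φ₂ − sin φ₁ cos φ₂ cos Δλ = -0.3048
initial course = atan2(N, D) = 248.70°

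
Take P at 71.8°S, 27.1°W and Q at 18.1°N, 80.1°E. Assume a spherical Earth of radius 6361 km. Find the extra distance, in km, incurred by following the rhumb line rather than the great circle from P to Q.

Great circle: cos σ = sin φ₁ sin φ₂ + cos φ₁ cos φ₂ cos Δλ,  σ = 1.9638 rad → d_gc = 12491.4 km
Rhumb line: Δψ = +2.1528, q = Δφ/Δψ = 0.7288, d_rh = R√(Δφ²+q²Δλ²) = 13223.4 km
Excess = 13223.4 − 12491.4 = 732.0 ≈ 732 km

732 km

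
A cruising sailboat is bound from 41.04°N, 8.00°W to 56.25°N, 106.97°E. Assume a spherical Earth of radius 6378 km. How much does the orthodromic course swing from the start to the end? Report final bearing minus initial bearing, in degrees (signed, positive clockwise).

+99.8°

At departure: θ₁ = atan2(sin Δλ cos φ₂, cos φ₁ sin φ₂ − sin φ₁ cos φ₂ cos Δλ) = 32.81°
At arrival: θ₂ = atan2(sin Δλ cos φ₁, −cos φ₂ sin φ₁ + sin φ₂ cos φ₁ cos Δλ) = 132.64°
Δθ = θ₂ − θ₁ = +99.8°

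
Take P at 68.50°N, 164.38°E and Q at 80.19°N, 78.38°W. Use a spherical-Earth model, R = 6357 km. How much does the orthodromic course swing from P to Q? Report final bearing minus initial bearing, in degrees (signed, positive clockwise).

Initial bearing θ₁ = atan2(sin Δλ cos φ₂, cos φ₁ sin φ₂ − sin φ₁ cos φ₂ cos Δλ) = 19.25°
Final bearing θ₂ = (initial bearing from the destination back to the start) + 180° = 134.82°
Δθ = θ₂ − θ₁ = +115.6°

+115.6°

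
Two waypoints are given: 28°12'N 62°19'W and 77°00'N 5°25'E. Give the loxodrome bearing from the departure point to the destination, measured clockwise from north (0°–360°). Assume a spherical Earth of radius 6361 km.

Δψ = ln[tan(π/4+φ₂/2)/tan(π/4+φ₁/2)] = +1.6588
Δλ = +1.1822 rad (taken the short way round)
course = atan2(Δλ, Δψ) = 35.48°

35.5°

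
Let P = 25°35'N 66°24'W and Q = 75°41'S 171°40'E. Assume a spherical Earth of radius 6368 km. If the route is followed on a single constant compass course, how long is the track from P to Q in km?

14691 km

Rhumb course C = atan2(Δλ, Δψ) with Δψ = ln[tan(π/4+φ₂/2)/tan(π/4+φ₁/2)] = -2.5369, Δλ = -2.1281 → C = 219.99°
d = R·|Δφ| / |cos C| = 6368·1.76744 / 0.76613 = 14691 km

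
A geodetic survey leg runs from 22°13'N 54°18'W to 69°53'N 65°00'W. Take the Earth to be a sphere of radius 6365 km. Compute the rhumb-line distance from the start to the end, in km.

5347 km

Δψ = ln[tan(π/4+φ₂/2)/tan(π/4+φ₁/2)] = +1.3316;  Δφ = +0.8319 rad,  Δλ = -0.1868 rad
q = Δφ/Δψ = 0.6248
d = R·√(Δφ² + q²Δλ²) = 6365·0.84008 = 5347 km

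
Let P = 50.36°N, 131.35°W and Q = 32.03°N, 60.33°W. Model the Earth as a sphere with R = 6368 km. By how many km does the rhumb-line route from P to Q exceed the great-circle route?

Great circle: cos σ = sin φ₁ sin φ₂ + cos φ₁ cos φ₂ cos Δλ,  σ = 0.9468 rad → d_gc = 6028.9 km
Rhumb line: Δψ = -0.4298, q = Δφ/Δψ = 0.7443, d_rh = R√(Δφ²+q²Δλ²) = 6218.0 km
Excess = 6218.0 − 6028.9 = 189.1 ≈ 189 km

189 km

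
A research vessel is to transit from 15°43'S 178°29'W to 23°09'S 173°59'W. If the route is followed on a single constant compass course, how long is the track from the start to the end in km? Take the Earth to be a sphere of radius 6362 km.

Rhumb course C = atan2(Δλ, Δψ) with Δψ = ln[tan(π/4+φ₂/2)/tan(π/4+φ₁/2)] = -0.1377, Δλ = +0.0785 → C = 150.30°
d = R·|Δφ| / |cos C| = 6362·0.12974 / 0.86863 = 950 km

950 km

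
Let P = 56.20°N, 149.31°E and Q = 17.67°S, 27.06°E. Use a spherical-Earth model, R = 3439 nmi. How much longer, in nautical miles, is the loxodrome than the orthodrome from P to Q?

350 nmi

Great circle: cos σ = sin φ₁ sin φ₂ + cos φ₁ cos φ₂ cos Δλ,  σ = 2.1354 rad → d_gc = 7343.6 nmi
Rhumb line: Δψ = -1.5047, q = Δφ/Δψ = 0.8568, d_rh = R√(Δφ²+q²Δλ²) = 7693.3 nmi
Excess = 7693.3 − 7343.6 = 349.7 ≈ 350 nmi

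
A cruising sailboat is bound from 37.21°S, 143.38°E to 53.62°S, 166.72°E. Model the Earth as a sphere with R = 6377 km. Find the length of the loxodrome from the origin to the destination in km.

Rhumb course C = atan2(Δλ, Δψ) with Δψ = ln[tan(π/4+φ₂/2)/tan(π/4+φ₁/2)] = -0.4124, Δλ = +0.4074 → C = 135.35°
d = R·|Δφ| / |cos C| = 6377·0.28641 / 0.71141 = 2567 km

2567 km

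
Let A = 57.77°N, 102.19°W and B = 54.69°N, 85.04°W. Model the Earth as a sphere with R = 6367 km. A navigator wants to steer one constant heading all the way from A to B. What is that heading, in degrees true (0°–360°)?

107.9°

Meridional parts: M(φ₁)=+1.2416, M(φ₂)=+1.1448 → ΔM = -0.0968;  Δλ = +0.2993 rad
tan C = Δλ / ΔM = -3.0931 → C = 107.92°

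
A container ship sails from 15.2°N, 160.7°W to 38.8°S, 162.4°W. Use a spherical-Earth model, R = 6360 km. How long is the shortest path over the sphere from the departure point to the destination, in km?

5997 km

Haversine: a = sin²(Δφ/2)+cos φ₁ cos φ₂ sin²(Δλ/2) = 0.20627;  σ = 2·atan2(√a,√(1−a))
σ = 54.023° → d = Rσ = 6360·0.94289 = 5997 km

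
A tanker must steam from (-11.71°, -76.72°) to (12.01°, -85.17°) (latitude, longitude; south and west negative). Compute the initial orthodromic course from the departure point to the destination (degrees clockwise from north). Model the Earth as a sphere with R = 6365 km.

N = sin Δλ·cos φ₂ = -0.1437;  D = cos φ₁ sin φ₂ − sin φ₁ cos φ₂ cos Δλ = +0.4001
initial course = atan2(N, D) = 340.24°

340.2°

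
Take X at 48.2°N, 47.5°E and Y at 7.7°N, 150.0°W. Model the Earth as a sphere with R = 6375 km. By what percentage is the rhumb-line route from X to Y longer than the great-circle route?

Great circle: σ = 2.1295 rad → d_gc = Rσ = 13575.4 km
Rhumb: Δφ = -0.7069, Δλ = +2.8362, Δψ = -0.8279, q = Δφ/Δψ = 0.8538 → d_rh = R√(Δφ²+q²Δλ²) = 16081.4 km
Excess = (16081.4 − 13575.4) / 13575.4 = 2506.0 / 13575.4 = 18.46% ≈ 18.5%

18.5%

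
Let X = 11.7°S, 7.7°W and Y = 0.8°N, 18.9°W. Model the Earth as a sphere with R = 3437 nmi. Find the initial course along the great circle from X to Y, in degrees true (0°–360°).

N = sin Δλ·cos φ₂ = -0.1942;  D = cos φ₁ sin φ₂ − sin φ₁ cos φ₂ cos Δλ = +0.2126
initial course = atan2(N, D) = 317.58°

317.6°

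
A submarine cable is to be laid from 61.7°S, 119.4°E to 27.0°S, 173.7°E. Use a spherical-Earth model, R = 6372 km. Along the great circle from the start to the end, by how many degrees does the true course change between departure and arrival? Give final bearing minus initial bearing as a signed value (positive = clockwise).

-41.2°

At departure: θ₁ = atan2(sin Δλ cos φ₂, cos φ₁ sin φ₂ − sin φ₁ cos φ₂ cos Δλ) = 71.47°
At arrival: θ₂ = atan2(sin Δλ cos φ₁, −cos φ₂ sin φ₁ + sin φ₂ cos φ₁ cos Δλ) = 30.30°
Δθ = θ₂ − θ₁ = -41.2°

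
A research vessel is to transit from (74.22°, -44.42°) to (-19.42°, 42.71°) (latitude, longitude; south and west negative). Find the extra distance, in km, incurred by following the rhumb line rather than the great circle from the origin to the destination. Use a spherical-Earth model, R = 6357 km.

Great circle: cos σ = sin φ₁ sin φ₂ + cos φ₁ cos φ₂ cos Δλ,  σ = 1.8830 rad → d_gc = 11970.0 km
Rhumb line: Δψ = -2.3219, q = Δφ/Δψ = 0.7039, d_rh = R√(Δφ²+q²Δλ²) = 12419.3 km
Excess = 12419.3 − 11970.0 = 449.3 ≈ 449 km

449 km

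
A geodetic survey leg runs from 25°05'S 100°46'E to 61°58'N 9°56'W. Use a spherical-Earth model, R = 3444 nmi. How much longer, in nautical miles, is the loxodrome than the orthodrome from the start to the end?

Great circle: cos σ = sin φ₁ sin φ₂ + cos φ₁ cos φ₂ cos Δλ,  σ = 2.1231 rad → d_gc = 7312.0 nmi
Rhumb line: Δψ = +1.8402, q = Δφ/Δψ = 0.8256, d_rh = R√(Δφ²+q²Δλ²) = 7586.8 nmi
Excess = 7586.8 − 7312.0 = 274.8 ≈ 275 nmi

275 nmi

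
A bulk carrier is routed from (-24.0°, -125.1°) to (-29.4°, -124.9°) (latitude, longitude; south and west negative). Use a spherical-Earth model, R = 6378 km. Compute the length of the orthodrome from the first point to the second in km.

601 km

cos σ = sin φ₁ sin φ₂ + cos φ₁ cos φ₂ cos Δλ
      = sin(-24.00°)sin(-29.40°) + cos(-24.00°)cos(-29.40°)cos(0.20°) = 0.9956
σ = 5.403° → d = Rσ = 6378·0.09430 = 601 km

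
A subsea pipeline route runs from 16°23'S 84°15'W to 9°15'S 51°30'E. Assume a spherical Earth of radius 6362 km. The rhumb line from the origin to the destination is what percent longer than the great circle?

2.5%

Great circle: σ = 2.2561 rad → d_gc = Rσ = 14353.6 km
Rhumb: Δφ = +0.1245, Δλ = +2.3693, Δψ = +0.1278, q = Δφ/Δψ = 0.9744 → d_rh = R√(Δφ²+q²Δλ²) = 14708.7 km
Excess = (14708.7 − 14353.6) / 14353.6 = 355.1 / 14353.6 = 2.47% ≈ 2.5%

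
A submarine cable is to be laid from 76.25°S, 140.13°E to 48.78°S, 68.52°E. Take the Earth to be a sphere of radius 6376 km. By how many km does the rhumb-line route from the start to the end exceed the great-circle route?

231 km

Great circle: cos σ = sin φ₁ sin φ₂ + cos φ₁ cos φ₂ cos Δλ,  σ = 0.6761 rad → d_gc = 4310.6 km
Rhumb line: Δψ = +1.1376, q = Δφ/Δψ = 0.4215, d_rh = R√(Δφ²+q²Δλ²) = 4541.5 km
Excess = 4541.5 − 4310.6 = 230.9 ≈ 231 km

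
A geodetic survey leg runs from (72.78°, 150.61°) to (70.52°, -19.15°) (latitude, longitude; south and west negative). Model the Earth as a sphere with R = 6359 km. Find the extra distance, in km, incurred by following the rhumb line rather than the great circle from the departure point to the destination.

1873 km

Great circle: cos σ = sin φ₁ sin φ₂ + cos φ₁ cos φ₂ cos Δλ,  σ = 0.6379 rad → d_gc = 4056.4 km
Rhumb line: Δψ = -0.1254, q = Δφ/Δψ = 0.3144, d_rh = R√(Δφ²+q²Δλ²) = 5929.4 km
Excess = 5929.4 − 4056.4 = 1873.0 ≈ 1873 km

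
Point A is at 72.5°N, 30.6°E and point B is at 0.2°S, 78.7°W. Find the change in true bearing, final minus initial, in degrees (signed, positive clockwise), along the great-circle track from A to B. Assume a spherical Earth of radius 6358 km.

-91.8°

Initial bearing θ₁ = atan2(sin Δλ cos φ₂, cos φ₁ sin φ₂ − sin φ₁ cos φ₂ cos Δλ) = 288.41°
Final bearing θ₂ = (initial bearing from the destination back to the start) + 180° = 196.58°
Δθ = θ₂ − θ₁ = -91.8°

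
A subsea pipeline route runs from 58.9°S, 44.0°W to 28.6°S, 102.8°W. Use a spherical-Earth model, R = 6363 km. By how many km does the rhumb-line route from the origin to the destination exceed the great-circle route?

128 km

Great circle: cos σ = sin φ₁ sin φ₂ + cos φ₁ cos φ₂ cos Δλ,  σ = 0.8700 rad → d_gc = 5535.9 km
Rhumb line: Δψ = +0.7579, q = Δφ/Δψ = 0.6978, d_rh = R√(Δφ²+q²Δλ²) = 5664.3 km
Excess = 5664.3 − 5535.9 = 128.4 ≈ 128 km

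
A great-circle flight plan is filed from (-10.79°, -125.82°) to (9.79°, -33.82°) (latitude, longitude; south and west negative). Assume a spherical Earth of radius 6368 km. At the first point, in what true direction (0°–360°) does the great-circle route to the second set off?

N = sin Δλ·cos φ₂ = +0.9848;  D = cos φ₁ sin φ₂ − sin φ₁ cos φ₂ cos Δλ = +0.1606
initial course = atan2(N, D) = 80.74°

80.7°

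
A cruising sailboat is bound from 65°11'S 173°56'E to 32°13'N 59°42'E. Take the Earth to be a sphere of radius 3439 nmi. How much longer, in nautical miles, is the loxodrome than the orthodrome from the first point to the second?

302 nmi

Great circle: cos σ = sin φ₁ sin φ₂ + cos φ₁ cos φ₂ cos Δλ,  σ = 2.2519 rad → d_gc = 7744.2 nmi
Rhumb line: Δψ = +2.1085, q = Δφ/Δψ = 0.8062, d_rh = R√(Δφ²+q²Δλ²) = 8045.8 nmi
Excess = 8045.8 − 7744.2 = 301.6 ≈ 302 nmi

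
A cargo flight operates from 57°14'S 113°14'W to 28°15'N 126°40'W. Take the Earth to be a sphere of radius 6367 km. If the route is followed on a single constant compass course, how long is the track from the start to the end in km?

9585 km

Δψ = ln[tan(π/4+φ₂/2)/tan(π/4+φ₁/2)] = +1.7385;  Δφ = +1.4920 rad,  Δλ = -0.2345 rad
q = Δφ/Δψ = 0.8582
d = R·√(Δφ² + q²Δλ²) = 6367·1.50547 = 9585 km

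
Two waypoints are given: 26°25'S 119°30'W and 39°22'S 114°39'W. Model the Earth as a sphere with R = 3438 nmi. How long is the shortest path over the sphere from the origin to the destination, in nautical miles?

814 nmi

cos σ = sin φ₁ sin φ₂ + cos φ₁ cos φ₂ cos Δλ
      = sin(-26.42°)sin(-39.37°) + cos(-26.42°)cos(-39.37°)cos(4.85°) = 0.9721
σ = 13.569° → d = Rσ = 3438·0.23683 = 814 nmi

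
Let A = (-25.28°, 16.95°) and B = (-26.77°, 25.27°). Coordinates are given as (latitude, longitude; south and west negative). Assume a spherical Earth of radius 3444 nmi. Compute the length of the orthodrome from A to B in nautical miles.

Haversine: a = sin²(Δφ/2)+cos φ₁ cos φ₂ sin²(Δλ/2) = 0.00442;  σ = 2·atan2(√a,√(1−a))
σ = 7.622° → d = Rσ = 3444·0.13303 = 458 nmi

458 nmi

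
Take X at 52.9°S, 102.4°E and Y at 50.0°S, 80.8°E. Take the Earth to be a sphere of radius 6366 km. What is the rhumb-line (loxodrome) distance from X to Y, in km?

Δψ = ln[tan(π/4+φ₂/2)/tan(π/4+φ₁/2)] = +0.0813;  Δφ = +0.0506 rad,  Δλ = -0.3770 rad
q = Δφ/Δψ = 0.6229
d = R·√(Δφ² + q²Δλ²) = 6366·0.24023 = 1529 km

1529 km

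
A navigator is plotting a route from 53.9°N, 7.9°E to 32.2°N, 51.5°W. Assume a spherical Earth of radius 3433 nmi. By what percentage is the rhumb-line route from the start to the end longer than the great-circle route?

2.3%

Great circle: σ = 0.8171 rad → d_gc = Rσ = 2805.0 nmi
Rhumb: Δφ = -0.3787, Δλ = -1.0367, Δψ = -0.5271, q = Δφ/Δψ = 0.7186 → d_rh = R√(Δφ²+q²Δλ²) = 2869.0 nmi
Excess = (2869.0 − 2805.0) / 2805.0 = 64.0 / 2805.0 = 2.28% ≈ 2.3%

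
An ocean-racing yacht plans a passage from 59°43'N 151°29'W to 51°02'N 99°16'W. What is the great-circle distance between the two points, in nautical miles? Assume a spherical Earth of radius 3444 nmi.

cos σ = sin φ₁ sin φ₂ + cos φ₁ cos φ₂ cos Δλ
      = sin(59.72°)sin(51.03°) + cos(59.72°)cos(51.03°)cos(52.22°) = 0.8657
σ = 30.036° → d = Rσ = 3444·0.52423 = 1805 nmi

1805 nmi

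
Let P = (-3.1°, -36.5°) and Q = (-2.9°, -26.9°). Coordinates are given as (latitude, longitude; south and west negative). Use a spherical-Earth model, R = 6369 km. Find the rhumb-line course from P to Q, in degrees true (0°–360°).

Meridional parts: M(φ₁)=-0.0541, M(φ₂)=-0.0506 → ΔM = +0.0035;  Δλ = +0.1676 rad
tan C = Δλ / ΔM = +47.9342 → C = 88.80°

88.8°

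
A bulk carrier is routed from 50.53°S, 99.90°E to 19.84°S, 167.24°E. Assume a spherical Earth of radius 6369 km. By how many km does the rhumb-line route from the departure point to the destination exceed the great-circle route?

149 km

Great circle: cos σ = sin φ₁ sin φ₂ + cos φ₁ cos φ₂ cos Δλ,  σ = 1.0560 rad → d_gc = 6725.6 km
Rhumb line: Δψ = +0.6717, q = Δφ/Δψ = 0.7974, d_rh = R√(Δφ²+q²Δλ²) = 6875.0 km
Excess = 6875.0 − 6725.6 = 149.4 ≈ 149 km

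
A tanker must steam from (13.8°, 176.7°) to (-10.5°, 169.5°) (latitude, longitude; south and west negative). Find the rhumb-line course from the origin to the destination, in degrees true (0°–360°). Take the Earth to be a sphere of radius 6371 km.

Meridional parts: M(φ₁)=+0.2432, M(φ₂)=-0.1843 → ΔM = -0.4275;  Δλ = -0.1257 rad
tan C = Δλ / ΔM = +0.2939 → C = 196.38°

196.4°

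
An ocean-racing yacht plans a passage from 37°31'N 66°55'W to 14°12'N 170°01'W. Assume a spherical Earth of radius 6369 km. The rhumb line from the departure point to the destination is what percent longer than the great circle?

3.6%

Great circle: σ = 1.5957 rad → d_gc = Rσ = 10163.0 km
Rhumb: Δφ = -0.4070, Δλ = -1.7994, Δψ = -0.4569, q = Δφ/Δψ = 0.8907 → d_rh = R√(Δφ²+q²Δλ²) = 10531.6 km
Excess = (10531.6 − 10163.0) / 10163.0 = 368.6 / 10163.0 = 3.63% ≈ 3.6%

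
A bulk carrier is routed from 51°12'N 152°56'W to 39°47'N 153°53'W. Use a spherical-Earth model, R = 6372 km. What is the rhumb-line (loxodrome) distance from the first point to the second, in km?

1272 km

Rhumb course C = atan2(Δλ, Δψ) with Δψ = ln[tan(π/4+φ₂/2)/tan(π/4+φ₁/2)] = -0.2857, Δλ = -0.0166 → C = 183.32°
d = R·|Δφ| / |cos C| = 6372·0.19926 / 0.99832 = 1272 km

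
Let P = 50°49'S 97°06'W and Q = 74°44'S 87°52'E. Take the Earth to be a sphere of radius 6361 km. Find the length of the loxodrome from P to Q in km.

Δψ = ln[tan(π/4+φ₂/2)/tan(π/4+φ₁/2)] = -0.9767;  Δφ = -0.4174 rad,  Δλ = -3.0549 rad
q = Δφ/Δψ = 0.4274
d = R·√(Δφ² + q²Δλ²) = 6361·1.37070 = 8719 km

8719 km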